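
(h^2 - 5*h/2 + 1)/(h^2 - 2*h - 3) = (-h^2 + 5*h/2 - 1)/(-h^2 + 2*h + 3)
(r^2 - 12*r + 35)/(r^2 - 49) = (r - 5)/(r + 7)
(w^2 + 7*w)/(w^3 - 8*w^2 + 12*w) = (w + 7)/(w^2 - 8*w + 12)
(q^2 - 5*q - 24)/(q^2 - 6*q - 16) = (q + 3)/(q + 2)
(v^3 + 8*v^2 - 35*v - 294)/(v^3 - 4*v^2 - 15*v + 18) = (v^2 + 14*v + 49)/(v^2 + 2*v - 3)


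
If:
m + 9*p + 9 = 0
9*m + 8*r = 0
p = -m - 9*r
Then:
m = -72/665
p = -657/665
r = 81/665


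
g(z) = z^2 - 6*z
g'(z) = 2*z - 6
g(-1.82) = 14.23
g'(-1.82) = -9.64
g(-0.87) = 5.98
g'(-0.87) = -7.74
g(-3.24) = 29.94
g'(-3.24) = -12.48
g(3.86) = -8.26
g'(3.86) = 1.72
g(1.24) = -5.90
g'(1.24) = -3.52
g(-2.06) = 16.60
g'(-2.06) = -10.12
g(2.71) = -8.92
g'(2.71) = -0.58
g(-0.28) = 1.76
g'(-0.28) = -6.56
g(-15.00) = 315.00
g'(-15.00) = -36.00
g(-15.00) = 315.00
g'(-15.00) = -36.00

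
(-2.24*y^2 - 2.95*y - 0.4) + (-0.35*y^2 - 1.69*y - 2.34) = -2.59*y^2 - 4.64*y - 2.74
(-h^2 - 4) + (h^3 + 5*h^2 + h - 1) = h^3 + 4*h^2 + h - 5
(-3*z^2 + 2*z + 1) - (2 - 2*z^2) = -z^2 + 2*z - 1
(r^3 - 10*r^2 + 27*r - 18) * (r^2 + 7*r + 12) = r^5 - 3*r^4 - 31*r^3 + 51*r^2 + 198*r - 216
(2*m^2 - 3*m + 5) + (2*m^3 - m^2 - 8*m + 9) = 2*m^3 + m^2 - 11*m + 14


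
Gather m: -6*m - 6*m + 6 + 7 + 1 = 14 - 12*m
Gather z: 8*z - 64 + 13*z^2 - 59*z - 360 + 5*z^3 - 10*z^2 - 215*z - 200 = 5*z^3 + 3*z^2 - 266*z - 624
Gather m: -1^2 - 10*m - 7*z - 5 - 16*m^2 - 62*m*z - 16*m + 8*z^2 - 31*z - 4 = -16*m^2 + m*(-62*z - 26) + 8*z^2 - 38*z - 10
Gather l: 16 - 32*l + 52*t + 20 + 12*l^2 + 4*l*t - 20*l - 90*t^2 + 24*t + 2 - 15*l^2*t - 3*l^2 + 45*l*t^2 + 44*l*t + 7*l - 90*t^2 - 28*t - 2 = l^2*(9 - 15*t) + l*(45*t^2 + 48*t - 45) - 180*t^2 + 48*t + 36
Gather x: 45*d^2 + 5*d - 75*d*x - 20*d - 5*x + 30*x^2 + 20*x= 45*d^2 - 15*d + 30*x^2 + x*(15 - 75*d)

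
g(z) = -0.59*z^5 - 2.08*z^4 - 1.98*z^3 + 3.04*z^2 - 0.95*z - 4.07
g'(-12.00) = -47723.51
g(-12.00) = 107546.53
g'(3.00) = -499.76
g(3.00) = -344.87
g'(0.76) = -4.40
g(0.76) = -4.75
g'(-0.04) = -1.20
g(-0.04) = -4.03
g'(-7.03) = -4651.80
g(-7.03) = 5890.96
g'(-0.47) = -4.40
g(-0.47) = -2.83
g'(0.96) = -10.45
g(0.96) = -6.18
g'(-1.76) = -13.00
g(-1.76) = 7.82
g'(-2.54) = -41.16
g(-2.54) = 26.20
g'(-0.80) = -6.56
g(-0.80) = -1.01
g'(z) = -2.95*z^4 - 8.32*z^3 - 5.94*z^2 + 6.08*z - 0.95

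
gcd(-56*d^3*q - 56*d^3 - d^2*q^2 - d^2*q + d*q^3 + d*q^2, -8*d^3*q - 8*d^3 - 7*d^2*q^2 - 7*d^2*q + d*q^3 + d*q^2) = -8*d^2*q - 8*d^2 + d*q^2 + d*q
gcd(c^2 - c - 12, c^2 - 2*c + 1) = 1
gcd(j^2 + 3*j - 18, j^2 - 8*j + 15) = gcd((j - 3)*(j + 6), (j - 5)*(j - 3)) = j - 3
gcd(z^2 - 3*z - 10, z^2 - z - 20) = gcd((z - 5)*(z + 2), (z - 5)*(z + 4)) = z - 5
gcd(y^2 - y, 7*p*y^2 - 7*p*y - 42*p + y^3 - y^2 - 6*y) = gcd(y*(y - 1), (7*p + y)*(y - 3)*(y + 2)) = 1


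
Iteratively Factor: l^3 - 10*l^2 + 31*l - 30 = (l - 3)*(l^2 - 7*l + 10) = (l - 3)*(l - 2)*(l - 5)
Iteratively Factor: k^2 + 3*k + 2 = (k + 1)*(k + 2)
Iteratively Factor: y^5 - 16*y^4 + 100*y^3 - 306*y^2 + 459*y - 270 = (y - 3)*(y^4 - 13*y^3 + 61*y^2 - 123*y + 90) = (y - 5)*(y - 3)*(y^3 - 8*y^2 + 21*y - 18) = (y - 5)*(y - 3)^2*(y^2 - 5*y + 6) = (y - 5)*(y - 3)^2*(y - 2)*(y - 3)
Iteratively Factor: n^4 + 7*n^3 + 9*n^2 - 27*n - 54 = (n + 3)*(n^3 + 4*n^2 - 3*n - 18) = (n - 2)*(n + 3)*(n^2 + 6*n + 9) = (n - 2)*(n + 3)^2*(n + 3)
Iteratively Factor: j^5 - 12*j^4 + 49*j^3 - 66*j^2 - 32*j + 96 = (j - 4)*(j^4 - 8*j^3 + 17*j^2 + 2*j - 24) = (j - 4)^2*(j^3 - 4*j^2 + j + 6) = (j - 4)^2*(j - 2)*(j^2 - 2*j - 3) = (j - 4)^2*(j - 2)*(j + 1)*(j - 3)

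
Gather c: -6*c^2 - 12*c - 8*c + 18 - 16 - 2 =-6*c^2 - 20*c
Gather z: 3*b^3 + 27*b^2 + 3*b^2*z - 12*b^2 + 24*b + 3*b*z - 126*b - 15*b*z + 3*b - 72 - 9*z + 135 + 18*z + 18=3*b^3 + 15*b^2 - 99*b + z*(3*b^2 - 12*b + 9) + 81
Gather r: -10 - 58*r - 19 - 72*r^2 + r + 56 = -72*r^2 - 57*r + 27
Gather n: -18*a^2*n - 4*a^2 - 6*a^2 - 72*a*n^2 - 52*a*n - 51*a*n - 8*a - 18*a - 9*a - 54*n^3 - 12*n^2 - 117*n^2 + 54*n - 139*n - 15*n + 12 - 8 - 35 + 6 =-10*a^2 - 35*a - 54*n^3 + n^2*(-72*a - 129) + n*(-18*a^2 - 103*a - 100) - 25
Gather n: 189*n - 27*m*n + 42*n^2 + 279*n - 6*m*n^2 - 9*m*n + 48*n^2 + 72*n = n^2*(90 - 6*m) + n*(540 - 36*m)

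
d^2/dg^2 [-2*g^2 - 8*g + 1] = -4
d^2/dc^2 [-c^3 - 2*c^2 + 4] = -6*c - 4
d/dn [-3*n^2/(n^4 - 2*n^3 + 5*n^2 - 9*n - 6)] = 3*n*(2*n^4 - 2*n^3 + 9*n + 12)/(n^8 - 4*n^7 + 14*n^6 - 38*n^5 + 49*n^4 - 66*n^3 + 21*n^2 + 108*n + 36)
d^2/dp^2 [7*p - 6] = 0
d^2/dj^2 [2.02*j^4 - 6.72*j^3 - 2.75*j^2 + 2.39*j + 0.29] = 24.24*j^2 - 40.32*j - 5.5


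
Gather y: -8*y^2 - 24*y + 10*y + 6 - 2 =-8*y^2 - 14*y + 4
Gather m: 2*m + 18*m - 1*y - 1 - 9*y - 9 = 20*m - 10*y - 10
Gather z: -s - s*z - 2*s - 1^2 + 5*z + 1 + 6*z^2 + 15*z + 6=-3*s + 6*z^2 + z*(20 - s) + 6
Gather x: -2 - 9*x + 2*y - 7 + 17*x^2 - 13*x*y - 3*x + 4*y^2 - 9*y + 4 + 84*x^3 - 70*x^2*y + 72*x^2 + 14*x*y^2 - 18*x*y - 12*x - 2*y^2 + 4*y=84*x^3 + x^2*(89 - 70*y) + x*(14*y^2 - 31*y - 24) + 2*y^2 - 3*y - 5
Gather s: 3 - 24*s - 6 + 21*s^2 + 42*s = 21*s^2 + 18*s - 3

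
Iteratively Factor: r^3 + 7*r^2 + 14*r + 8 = (r + 4)*(r^2 + 3*r + 2) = (r + 1)*(r + 4)*(r + 2)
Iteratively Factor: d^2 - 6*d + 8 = (d - 4)*(d - 2)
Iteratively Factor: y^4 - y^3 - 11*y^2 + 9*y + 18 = (y - 3)*(y^3 + 2*y^2 - 5*y - 6) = (y - 3)*(y + 1)*(y^2 + y - 6) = (y - 3)*(y - 2)*(y + 1)*(y + 3)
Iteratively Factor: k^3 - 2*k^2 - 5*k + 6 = (k - 1)*(k^2 - k - 6) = (k - 1)*(k + 2)*(k - 3)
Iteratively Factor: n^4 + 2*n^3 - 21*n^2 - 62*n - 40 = (n + 4)*(n^3 - 2*n^2 - 13*n - 10) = (n - 5)*(n + 4)*(n^2 + 3*n + 2) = (n - 5)*(n + 2)*(n + 4)*(n + 1)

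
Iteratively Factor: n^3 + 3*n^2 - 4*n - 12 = (n + 2)*(n^2 + n - 6) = (n + 2)*(n + 3)*(n - 2)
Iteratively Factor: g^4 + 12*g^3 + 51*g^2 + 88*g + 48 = (g + 4)*(g^3 + 8*g^2 + 19*g + 12) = (g + 3)*(g + 4)*(g^2 + 5*g + 4) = (g + 3)*(g + 4)^2*(g + 1)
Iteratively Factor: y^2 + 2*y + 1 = (y + 1)*(y + 1)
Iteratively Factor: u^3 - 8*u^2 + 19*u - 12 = (u - 4)*(u^2 - 4*u + 3) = (u - 4)*(u - 3)*(u - 1)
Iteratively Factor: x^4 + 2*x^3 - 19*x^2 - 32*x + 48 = (x + 3)*(x^3 - x^2 - 16*x + 16) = (x - 4)*(x + 3)*(x^2 + 3*x - 4) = (x - 4)*(x - 1)*(x + 3)*(x + 4)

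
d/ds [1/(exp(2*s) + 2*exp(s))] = -(2*exp(s) + 2)*exp(-s)/(exp(s) + 2)^2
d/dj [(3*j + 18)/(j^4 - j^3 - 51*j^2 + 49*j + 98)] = 3*(j^4 - j^3 - 51*j^2 + 49*j - (j + 6)*(4*j^3 - 3*j^2 - 102*j + 49) + 98)/(j^4 - j^3 - 51*j^2 + 49*j + 98)^2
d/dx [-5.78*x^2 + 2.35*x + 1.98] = 2.35 - 11.56*x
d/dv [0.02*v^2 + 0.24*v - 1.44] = 0.04*v + 0.24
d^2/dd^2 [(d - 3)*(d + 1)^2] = 6*d - 2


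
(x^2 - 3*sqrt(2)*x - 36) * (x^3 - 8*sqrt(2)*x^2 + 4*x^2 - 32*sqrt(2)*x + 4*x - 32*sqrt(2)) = x^5 - 11*sqrt(2)*x^4 + 4*x^4 - 44*sqrt(2)*x^3 + 16*x^3 + 48*x^2 + 244*sqrt(2)*x^2 + 48*x + 1152*sqrt(2)*x + 1152*sqrt(2)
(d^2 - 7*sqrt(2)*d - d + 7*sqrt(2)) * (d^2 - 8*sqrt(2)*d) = d^4 - 15*sqrt(2)*d^3 - d^3 + 15*sqrt(2)*d^2 + 112*d^2 - 112*d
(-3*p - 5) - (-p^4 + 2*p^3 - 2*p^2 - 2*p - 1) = p^4 - 2*p^3 + 2*p^2 - p - 4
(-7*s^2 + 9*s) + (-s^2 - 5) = -8*s^2 + 9*s - 5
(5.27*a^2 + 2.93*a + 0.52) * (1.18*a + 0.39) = 6.2186*a^3 + 5.5127*a^2 + 1.7563*a + 0.2028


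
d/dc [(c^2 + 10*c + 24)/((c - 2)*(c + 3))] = 3*(-3*c^2 - 20*c - 28)/(c^4 + 2*c^3 - 11*c^2 - 12*c + 36)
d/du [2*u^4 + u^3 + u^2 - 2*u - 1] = 8*u^3 + 3*u^2 + 2*u - 2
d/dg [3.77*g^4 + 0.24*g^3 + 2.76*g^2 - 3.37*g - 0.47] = 15.08*g^3 + 0.72*g^2 + 5.52*g - 3.37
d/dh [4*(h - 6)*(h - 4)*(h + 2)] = 12*h^2 - 64*h + 16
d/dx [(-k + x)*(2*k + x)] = k + 2*x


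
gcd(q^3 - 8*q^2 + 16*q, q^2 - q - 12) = q - 4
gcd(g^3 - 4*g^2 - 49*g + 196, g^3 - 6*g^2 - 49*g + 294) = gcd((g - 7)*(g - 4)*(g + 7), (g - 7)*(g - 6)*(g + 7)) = g^2 - 49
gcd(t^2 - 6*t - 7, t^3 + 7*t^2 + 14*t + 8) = t + 1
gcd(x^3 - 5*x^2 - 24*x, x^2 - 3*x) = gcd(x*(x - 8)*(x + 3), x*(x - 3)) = x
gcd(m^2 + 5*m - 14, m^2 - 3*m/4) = 1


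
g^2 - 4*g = g*(g - 4)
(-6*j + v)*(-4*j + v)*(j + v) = 24*j^3 + 14*j^2*v - 9*j*v^2 + v^3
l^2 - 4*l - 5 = (l - 5)*(l + 1)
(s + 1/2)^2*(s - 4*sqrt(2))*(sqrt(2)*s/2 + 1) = sqrt(2)*s^4/2 - 3*s^3 + sqrt(2)*s^3/2 - 31*sqrt(2)*s^2/8 - 3*s^2 - 4*sqrt(2)*s - 3*s/4 - sqrt(2)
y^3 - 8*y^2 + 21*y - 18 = (y - 3)^2*(y - 2)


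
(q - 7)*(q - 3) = q^2 - 10*q + 21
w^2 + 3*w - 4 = (w - 1)*(w + 4)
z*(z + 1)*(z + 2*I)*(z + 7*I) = z^4 + z^3 + 9*I*z^3 - 14*z^2 + 9*I*z^2 - 14*z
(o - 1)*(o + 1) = o^2 - 1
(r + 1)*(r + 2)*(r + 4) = r^3 + 7*r^2 + 14*r + 8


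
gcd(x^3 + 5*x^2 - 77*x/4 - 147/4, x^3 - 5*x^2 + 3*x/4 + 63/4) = x^2 - 2*x - 21/4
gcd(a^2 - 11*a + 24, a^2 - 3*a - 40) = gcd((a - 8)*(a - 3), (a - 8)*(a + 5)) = a - 8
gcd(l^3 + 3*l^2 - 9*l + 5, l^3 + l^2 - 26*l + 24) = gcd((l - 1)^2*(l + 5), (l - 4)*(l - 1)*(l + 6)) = l - 1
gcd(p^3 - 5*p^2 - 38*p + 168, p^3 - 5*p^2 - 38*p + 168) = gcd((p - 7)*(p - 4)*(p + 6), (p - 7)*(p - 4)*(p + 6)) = p^3 - 5*p^2 - 38*p + 168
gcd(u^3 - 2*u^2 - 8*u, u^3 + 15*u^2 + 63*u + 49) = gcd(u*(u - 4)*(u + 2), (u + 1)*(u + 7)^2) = 1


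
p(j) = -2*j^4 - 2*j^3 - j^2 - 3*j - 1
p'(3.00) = -279.00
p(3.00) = -235.00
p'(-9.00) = 5361.00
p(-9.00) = -11719.00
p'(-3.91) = 391.30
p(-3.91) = -352.46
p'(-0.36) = -2.68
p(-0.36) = 0.01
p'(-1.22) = 5.04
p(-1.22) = 0.37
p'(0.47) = -6.10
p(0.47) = -2.94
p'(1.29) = -32.74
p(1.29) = -16.37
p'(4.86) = -1072.77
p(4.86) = -1384.55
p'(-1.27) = 6.25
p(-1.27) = 0.09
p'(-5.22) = 981.84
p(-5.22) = -1213.07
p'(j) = -8*j^3 - 6*j^2 - 2*j - 3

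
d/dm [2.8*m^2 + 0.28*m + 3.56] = 5.6*m + 0.28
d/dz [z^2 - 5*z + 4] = 2*z - 5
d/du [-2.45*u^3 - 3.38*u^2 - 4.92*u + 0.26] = -7.35*u^2 - 6.76*u - 4.92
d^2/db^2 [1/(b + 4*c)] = 2/(b + 4*c)^3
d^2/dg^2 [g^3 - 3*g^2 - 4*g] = 6*g - 6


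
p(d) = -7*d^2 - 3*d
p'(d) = -14*d - 3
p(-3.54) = -77.10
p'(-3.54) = 46.56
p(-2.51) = -36.57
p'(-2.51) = 32.14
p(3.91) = -118.75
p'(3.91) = -57.74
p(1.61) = -22.97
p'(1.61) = -25.54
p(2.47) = -50.12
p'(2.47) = -37.58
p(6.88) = -351.98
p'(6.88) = -99.32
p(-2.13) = -25.37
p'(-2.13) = 26.82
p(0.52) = -3.45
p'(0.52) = -10.28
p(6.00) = -270.00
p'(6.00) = -87.00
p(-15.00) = -1530.00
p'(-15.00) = 207.00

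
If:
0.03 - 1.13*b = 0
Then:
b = 0.03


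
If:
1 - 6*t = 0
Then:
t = 1/6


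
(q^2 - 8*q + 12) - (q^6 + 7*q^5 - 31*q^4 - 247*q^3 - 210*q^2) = -q^6 - 7*q^5 + 31*q^4 + 247*q^3 + 211*q^2 - 8*q + 12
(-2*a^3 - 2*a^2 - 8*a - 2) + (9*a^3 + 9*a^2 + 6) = 7*a^3 + 7*a^2 - 8*a + 4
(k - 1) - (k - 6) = 5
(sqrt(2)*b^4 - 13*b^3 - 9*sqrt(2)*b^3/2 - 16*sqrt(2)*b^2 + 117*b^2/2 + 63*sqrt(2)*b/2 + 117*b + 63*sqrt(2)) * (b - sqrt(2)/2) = sqrt(2)*b^5 - 14*b^4 - 9*sqrt(2)*b^4/2 - 19*sqrt(2)*b^3/2 + 63*b^3 + 9*sqrt(2)*b^2/4 + 133*b^2 - 63*b/2 + 9*sqrt(2)*b/2 - 63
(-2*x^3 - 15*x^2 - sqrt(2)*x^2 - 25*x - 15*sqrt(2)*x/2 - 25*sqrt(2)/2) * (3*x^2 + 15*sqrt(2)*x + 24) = -6*x^5 - 33*sqrt(2)*x^4 - 45*x^4 - 495*sqrt(2)*x^3/2 - 153*x^3 - 873*sqrt(2)*x^2/2 - 585*x^2 - 975*x - 180*sqrt(2)*x - 300*sqrt(2)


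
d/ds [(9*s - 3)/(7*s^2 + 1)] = 3*(-21*s^2 + 14*s + 3)/(49*s^4 + 14*s^2 + 1)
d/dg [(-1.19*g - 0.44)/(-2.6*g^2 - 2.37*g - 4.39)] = (-3.094*g^2 - 2.288*g + 4.1813)/(6.76*g^4 + 12.324*g^3 + 28.4449*g^2 + 20.8086*g + 19.2721)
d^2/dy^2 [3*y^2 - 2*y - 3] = 6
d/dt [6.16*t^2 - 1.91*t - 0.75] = 12.32*t - 1.91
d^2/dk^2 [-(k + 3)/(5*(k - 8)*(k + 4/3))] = 6*(-9*k^3 - 81*k^2 + 252*k - 848)/(5*(27*k^6 - 540*k^5 + 2736*k^4 + 3520*k^3 - 29184*k^2 - 61440*k - 32768))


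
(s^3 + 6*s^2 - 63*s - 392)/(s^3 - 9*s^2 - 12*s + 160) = (s^2 + 14*s + 49)/(s^2 - s - 20)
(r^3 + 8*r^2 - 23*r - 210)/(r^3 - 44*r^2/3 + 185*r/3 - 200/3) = 3*(r^2 + 13*r + 42)/(3*r^2 - 29*r + 40)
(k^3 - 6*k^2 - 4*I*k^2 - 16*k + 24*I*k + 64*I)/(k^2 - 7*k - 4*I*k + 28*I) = (k^2 - 6*k - 16)/(k - 7)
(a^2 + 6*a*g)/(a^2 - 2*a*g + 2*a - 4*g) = a*(a + 6*g)/(a^2 - 2*a*g + 2*a - 4*g)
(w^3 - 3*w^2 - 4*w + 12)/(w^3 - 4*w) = (w - 3)/w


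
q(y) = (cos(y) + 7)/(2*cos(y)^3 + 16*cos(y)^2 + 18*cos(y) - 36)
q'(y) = (cos(y) + 7)*(6*sin(y)*cos(y)^2 + 32*sin(y)*cos(y) + 18*sin(y))/(2*cos(y)^3 + 16*cos(y)^2 + 18*cos(y) - 36)^2 - sin(y)/(2*cos(y)^3 + 16*cos(y)^2 + 18*cos(y) - 36) = (227*cos(y) + 29*cos(2*y) + cos(3*y) + 191)*sin(y)/(4*(cos(y)^3 + 8*cos(y)^2 + 9*cos(y) - 18)^2)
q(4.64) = -0.19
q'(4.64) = -0.11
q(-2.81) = -0.15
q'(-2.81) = 0.00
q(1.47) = -0.21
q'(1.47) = 0.16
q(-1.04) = -0.33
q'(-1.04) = -0.49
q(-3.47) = -0.15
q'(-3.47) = -0.00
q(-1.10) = -0.31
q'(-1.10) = -0.41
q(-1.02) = -0.34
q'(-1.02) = -0.52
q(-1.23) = -0.26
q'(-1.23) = -0.29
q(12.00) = -0.95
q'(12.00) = -3.14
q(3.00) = -0.15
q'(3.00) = 0.00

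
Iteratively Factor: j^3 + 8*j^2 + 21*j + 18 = (j + 2)*(j^2 + 6*j + 9) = (j + 2)*(j + 3)*(j + 3)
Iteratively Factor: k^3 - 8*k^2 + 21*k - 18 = (k - 3)*(k^2 - 5*k + 6) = (k - 3)^2*(k - 2)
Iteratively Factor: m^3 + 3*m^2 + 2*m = (m + 2)*(m^2 + m) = (m + 1)*(m + 2)*(m)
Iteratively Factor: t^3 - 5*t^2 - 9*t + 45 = (t - 5)*(t^2 - 9) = (t - 5)*(t + 3)*(t - 3)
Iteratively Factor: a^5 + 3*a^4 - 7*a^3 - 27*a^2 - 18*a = (a - 3)*(a^4 + 6*a^3 + 11*a^2 + 6*a) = a*(a - 3)*(a^3 + 6*a^2 + 11*a + 6) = a*(a - 3)*(a + 2)*(a^2 + 4*a + 3) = a*(a - 3)*(a + 2)*(a + 3)*(a + 1)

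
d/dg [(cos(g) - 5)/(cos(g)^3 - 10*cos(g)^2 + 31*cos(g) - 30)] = (2*cos(g) - 5)*sin(g)/((cos(g) - 3)^2*(cos(g) - 2)^2)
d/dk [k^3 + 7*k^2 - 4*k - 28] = 3*k^2 + 14*k - 4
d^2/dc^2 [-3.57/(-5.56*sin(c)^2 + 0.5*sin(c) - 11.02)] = (-441.446208*sin(c)^4 + 29.7738*sin(c)^3 + 1536.229548*sin(c)^2 - 79.2183*sin(c) - 435.691368)/(5.56*sin(c)^2 - 0.5*sin(c) + 11.02)^3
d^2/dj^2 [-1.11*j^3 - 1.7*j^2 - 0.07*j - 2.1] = -6.66*j - 3.4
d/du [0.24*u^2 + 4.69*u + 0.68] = 0.48*u + 4.69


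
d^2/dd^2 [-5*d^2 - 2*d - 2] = -10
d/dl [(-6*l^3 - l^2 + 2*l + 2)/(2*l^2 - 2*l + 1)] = 2*(-6*l^4 + 12*l^3 - 10*l^2 - 5*l + 3)/(4*l^4 - 8*l^3 + 8*l^2 - 4*l + 1)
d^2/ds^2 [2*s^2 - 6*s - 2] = 4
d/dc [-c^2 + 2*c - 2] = 2 - 2*c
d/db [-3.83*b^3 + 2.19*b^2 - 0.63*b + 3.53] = -11.49*b^2 + 4.38*b - 0.63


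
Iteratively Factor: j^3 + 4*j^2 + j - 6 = (j - 1)*(j^2 + 5*j + 6) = (j - 1)*(j + 3)*(j + 2)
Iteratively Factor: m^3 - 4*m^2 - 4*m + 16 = (m + 2)*(m^2 - 6*m + 8) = (m - 2)*(m + 2)*(m - 4)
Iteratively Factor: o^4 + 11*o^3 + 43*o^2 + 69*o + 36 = (o + 3)*(o^3 + 8*o^2 + 19*o + 12) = (o + 3)^2*(o^2 + 5*o + 4) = (o + 3)^2*(o + 4)*(o + 1)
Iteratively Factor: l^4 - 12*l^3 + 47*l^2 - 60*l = (l - 3)*(l^3 - 9*l^2 + 20*l) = (l - 4)*(l - 3)*(l^2 - 5*l) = l*(l - 4)*(l - 3)*(l - 5)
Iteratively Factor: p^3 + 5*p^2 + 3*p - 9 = (p + 3)*(p^2 + 2*p - 3) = (p - 1)*(p + 3)*(p + 3)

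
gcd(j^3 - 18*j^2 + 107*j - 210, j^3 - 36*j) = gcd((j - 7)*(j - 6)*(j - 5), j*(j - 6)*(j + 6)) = j - 6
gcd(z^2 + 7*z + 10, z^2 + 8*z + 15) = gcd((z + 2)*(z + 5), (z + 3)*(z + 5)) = z + 5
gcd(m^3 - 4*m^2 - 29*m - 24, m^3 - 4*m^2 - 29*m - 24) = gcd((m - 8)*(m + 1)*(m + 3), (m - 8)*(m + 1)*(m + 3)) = m^3 - 4*m^2 - 29*m - 24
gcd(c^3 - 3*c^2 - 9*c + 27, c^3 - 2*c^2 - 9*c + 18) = c^2 - 9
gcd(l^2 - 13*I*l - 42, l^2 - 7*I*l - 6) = l - 6*I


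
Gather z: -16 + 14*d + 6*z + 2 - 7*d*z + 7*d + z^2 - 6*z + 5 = -7*d*z + 21*d + z^2 - 9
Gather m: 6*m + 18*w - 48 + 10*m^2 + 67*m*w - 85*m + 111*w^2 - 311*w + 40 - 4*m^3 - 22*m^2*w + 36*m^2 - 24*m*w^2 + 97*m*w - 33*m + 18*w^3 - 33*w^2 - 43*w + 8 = -4*m^3 + m^2*(46 - 22*w) + m*(-24*w^2 + 164*w - 112) + 18*w^3 + 78*w^2 - 336*w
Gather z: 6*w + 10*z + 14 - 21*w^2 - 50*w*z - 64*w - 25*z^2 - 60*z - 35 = -21*w^2 - 58*w - 25*z^2 + z*(-50*w - 50) - 21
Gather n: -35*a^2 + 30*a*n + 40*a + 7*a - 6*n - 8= -35*a^2 + 47*a + n*(30*a - 6) - 8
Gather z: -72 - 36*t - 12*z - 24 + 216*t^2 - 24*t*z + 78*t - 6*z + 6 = 216*t^2 + 42*t + z*(-24*t - 18) - 90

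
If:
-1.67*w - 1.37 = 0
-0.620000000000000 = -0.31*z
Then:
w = -0.82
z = 2.00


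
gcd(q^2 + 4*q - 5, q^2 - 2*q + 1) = q - 1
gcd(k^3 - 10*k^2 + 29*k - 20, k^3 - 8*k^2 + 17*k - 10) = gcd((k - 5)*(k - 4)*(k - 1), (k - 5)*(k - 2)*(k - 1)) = k^2 - 6*k + 5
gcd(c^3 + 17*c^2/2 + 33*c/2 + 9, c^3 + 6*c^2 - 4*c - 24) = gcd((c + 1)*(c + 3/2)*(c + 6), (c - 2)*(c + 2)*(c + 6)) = c + 6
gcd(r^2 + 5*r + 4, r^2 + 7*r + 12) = r + 4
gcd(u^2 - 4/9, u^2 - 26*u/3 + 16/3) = u - 2/3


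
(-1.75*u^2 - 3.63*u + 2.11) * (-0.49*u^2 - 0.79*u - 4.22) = 0.8575*u^4 + 3.1612*u^3 + 9.2188*u^2 + 13.6517*u - 8.9042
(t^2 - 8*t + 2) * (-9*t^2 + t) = -9*t^4 + 73*t^3 - 26*t^2 + 2*t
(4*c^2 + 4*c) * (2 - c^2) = -4*c^4 - 4*c^3 + 8*c^2 + 8*c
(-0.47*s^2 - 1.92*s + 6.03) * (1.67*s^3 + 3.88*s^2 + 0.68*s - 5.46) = -0.7849*s^5 - 5.03*s^4 + 2.3009*s^3 + 24.657*s^2 + 14.5836*s - 32.9238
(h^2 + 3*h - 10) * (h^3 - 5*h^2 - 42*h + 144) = h^5 - 2*h^4 - 67*h^3 + 68*h^2 + 852*h - 1440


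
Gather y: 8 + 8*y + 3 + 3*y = 11*y + 11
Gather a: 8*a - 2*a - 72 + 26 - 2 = 6*a - 48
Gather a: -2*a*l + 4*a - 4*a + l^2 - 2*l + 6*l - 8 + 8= -2*a*l + l^2 + 4*l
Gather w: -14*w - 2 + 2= -14*w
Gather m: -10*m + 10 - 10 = -10*m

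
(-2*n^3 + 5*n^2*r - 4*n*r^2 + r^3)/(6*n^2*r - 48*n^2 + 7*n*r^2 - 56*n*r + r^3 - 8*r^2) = (-2*n^3 + 5*n^2*r - 4*n*r^2 + r^3)/(6*n^2*r - 48*n^2 + 7*n*r^2 - 56*n*r + r^3 - 8*r^2)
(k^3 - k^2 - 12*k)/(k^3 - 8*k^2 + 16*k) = (k + 3)/(k - 4)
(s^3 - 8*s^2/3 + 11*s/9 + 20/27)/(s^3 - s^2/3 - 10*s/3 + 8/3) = (s^2 - 4*s/3 - 5/9)/(s^2 + s - 2)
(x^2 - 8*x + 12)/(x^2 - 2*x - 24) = (x - 2)/(x + 4)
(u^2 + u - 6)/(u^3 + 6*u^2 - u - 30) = 1/(u + 5)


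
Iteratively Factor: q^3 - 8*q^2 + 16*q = (q)*(q^2 - 8*q + 16) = q*(q - 4)*(q - 4)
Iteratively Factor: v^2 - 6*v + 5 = (v - 1)*(v - 5)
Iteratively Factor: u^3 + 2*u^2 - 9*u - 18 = (u + 3)*(u^2 - u - 6) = (u - 3)*(u + 3)*(u + 2)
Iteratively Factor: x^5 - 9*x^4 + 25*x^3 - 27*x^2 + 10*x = (x - 1)*(x^4 - 8*x^3 + 17*x^2 - 10*x) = (x - 1)^2*(x^3 - 7*x^2 + 10*x) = (x - 2)*(x - 1)^2*(x^2 - 5*x) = x*(x - 2)*(x - 1)^2*(x - 5)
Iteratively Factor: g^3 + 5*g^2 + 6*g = (g + 3)*(g^2 + 2*g) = (g + 2)*(g + 3)*(g)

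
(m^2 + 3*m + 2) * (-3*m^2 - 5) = -3*m^4 - 9*m^3 - 11*m^2 - 15*m - 10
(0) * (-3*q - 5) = 0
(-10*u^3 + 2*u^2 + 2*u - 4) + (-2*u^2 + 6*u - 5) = -10*u^3 + 8*u - 9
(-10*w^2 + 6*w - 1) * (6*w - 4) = -60*w^3 + 76*w^2 - 30*w + 4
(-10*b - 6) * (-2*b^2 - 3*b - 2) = 20*b^3 + 42*b^2 + 38*b + 12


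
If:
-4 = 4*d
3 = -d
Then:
No Solution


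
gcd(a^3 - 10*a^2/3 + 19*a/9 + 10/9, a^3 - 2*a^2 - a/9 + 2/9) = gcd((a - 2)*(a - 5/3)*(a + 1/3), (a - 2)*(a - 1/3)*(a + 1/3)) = a^2 - 5*a/3 - 2/3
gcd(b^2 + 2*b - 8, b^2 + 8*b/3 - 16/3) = b + 4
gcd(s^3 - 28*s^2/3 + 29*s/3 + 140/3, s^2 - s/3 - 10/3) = s + 5/3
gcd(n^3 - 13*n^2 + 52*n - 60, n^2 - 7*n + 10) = n^2 - 7*n + 10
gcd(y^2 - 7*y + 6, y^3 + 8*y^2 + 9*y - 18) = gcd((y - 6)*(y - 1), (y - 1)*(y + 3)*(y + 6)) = y - 1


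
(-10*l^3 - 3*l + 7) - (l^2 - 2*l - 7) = -10*l^3 - l^2 - l + 14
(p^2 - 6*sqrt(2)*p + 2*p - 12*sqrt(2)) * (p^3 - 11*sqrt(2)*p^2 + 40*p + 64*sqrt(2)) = p^5 - 17*sqrt(2)*p^4 + 2*p^4 - 34*sqrt(2)*p^3 + 172*p^3 - 176*sqrt(2)*p^2 + 344*p^2 - 768*p - 352*sqrt(2)*p - 1536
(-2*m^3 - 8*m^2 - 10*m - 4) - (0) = -2*m^3 - 8*m^2 - 10*m - 4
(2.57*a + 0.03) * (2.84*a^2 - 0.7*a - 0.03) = 7.2988*a^3 - 1.7138*a^2 - 0.0981*a - 0.0009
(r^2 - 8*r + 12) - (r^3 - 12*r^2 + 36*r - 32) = -r^3 + 13*r^2 - 44*r + 44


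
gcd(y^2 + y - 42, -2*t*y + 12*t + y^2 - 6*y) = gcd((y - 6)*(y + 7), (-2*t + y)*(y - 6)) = y - 6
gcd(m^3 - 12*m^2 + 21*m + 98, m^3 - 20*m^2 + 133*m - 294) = m^2 - 14*m + 49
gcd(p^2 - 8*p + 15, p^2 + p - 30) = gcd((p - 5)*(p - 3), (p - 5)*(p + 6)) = p - 5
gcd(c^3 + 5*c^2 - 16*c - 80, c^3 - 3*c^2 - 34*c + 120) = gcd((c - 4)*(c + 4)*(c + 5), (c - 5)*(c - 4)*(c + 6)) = c - 4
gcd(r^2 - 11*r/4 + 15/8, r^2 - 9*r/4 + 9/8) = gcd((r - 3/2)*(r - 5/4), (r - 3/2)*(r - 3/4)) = r - 3/2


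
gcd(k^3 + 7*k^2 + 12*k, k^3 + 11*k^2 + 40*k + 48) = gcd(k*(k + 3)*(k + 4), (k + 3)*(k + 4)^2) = k^2 + 7*k + 12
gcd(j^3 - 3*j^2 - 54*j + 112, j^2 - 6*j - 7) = 1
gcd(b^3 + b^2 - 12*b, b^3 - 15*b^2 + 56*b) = b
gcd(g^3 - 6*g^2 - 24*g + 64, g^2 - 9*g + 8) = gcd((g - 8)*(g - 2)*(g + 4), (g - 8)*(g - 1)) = g - 8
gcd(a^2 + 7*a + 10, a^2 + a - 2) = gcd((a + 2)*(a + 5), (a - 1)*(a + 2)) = a + 2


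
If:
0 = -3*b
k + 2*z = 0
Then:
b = 0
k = -2*z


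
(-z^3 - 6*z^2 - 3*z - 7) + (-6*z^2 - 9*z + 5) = -z^3 - 12*z^2 - 12*z - 2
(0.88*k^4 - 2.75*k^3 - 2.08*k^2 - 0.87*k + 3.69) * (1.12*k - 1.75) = 0.9856*k^5 - 4.62*k^4 + 2.4829*k^3 + 2.6656*k^2 + 5.6553*k - 6.4575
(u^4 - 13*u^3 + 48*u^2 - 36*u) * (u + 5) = u^5 - 8*u^4 - 17*u^3 + 204*u^2 - 180*u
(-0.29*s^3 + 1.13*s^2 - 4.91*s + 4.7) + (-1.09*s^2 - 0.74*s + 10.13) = -0.29*s^3 + 0.0399999999999998*s^2 - 5.65*s + 14.83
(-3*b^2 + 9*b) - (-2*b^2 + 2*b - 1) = -b^2 + 7*b + 1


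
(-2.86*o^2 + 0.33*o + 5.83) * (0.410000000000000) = -1.1726*o^2 + 0.1353*o + 2.3903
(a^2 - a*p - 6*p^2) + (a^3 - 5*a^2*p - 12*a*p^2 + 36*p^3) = a^3 - 5*a^2*p + a^2 - 12*a*p^2 - a*p + 36*p^3 - 6*p^2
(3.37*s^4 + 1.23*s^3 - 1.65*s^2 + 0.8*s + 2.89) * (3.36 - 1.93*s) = -6.5041*s^5 + 8.9493*s^4 + 7.3173*s^3 - 7.088*s^2 - 2.8897*s + 9.7104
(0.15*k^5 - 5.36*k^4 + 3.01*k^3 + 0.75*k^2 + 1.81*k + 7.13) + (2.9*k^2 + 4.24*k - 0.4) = 0.15*k^5 - 5.36*k^4 + 3.01*k^3 + 3.65*k^2 + 6.05*k + 6.73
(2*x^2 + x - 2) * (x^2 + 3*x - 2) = 2*x^4 + 7*x^3 - 3*x^2 - 8*x + 4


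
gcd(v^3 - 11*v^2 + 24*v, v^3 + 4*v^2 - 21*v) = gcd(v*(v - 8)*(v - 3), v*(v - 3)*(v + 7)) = v^2 - 3*v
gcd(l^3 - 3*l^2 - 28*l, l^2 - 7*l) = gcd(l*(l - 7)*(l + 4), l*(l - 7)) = l^2 - 7*l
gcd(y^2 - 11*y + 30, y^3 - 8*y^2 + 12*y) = y - 6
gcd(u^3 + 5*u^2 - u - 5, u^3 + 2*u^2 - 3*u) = u - 1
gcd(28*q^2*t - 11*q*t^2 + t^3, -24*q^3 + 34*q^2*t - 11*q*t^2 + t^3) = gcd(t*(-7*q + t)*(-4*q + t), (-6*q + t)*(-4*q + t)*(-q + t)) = 4*q - t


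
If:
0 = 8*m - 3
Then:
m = 3/8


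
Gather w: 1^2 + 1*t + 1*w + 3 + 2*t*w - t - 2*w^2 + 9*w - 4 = -2*w^2 + w*(2*t + 10)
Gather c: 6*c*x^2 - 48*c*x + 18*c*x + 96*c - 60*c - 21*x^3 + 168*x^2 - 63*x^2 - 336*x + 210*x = c*(6*x^2 - 30*x + 36) - 21*x^3 + 105*x^2 - 126*x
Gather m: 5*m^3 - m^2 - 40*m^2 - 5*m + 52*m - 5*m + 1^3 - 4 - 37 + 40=5*m^3 - 41*m^2 + 42*m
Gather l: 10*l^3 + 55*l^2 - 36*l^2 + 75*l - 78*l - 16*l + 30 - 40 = 10*l^3 + 19*l^2 - 19*l - 10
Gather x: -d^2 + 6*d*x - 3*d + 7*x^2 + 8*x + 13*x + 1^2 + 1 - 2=-d^2 - 3*d + 7*x^2 + x*(6*d + 21)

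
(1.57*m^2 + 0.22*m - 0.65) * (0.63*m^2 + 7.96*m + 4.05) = 0.9891*m^4 + 12.6358*m^3 + 7.7002*m^2 - 4.283*m - 2.6325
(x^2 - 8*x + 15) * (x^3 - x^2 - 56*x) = x^5 - 9*x^4 - 33*x^3 + 433*x^2 - 840*x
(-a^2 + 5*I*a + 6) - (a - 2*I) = -a^2 - a + 5*I*a + 6 + 2*I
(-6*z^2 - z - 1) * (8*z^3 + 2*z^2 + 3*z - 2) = -48*z^5 - 20*z^4 - 28*z^3 + 7*z^2 - z + 2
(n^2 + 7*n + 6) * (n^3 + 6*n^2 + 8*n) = n^5 + 13*n^4 + 56*n^3 + 92*n^2 + 48*n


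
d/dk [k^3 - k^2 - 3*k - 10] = 3*k^2 - 2*k - 3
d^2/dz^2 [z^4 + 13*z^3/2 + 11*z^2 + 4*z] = 12*z^2 + 39*z + 22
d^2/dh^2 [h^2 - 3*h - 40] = 2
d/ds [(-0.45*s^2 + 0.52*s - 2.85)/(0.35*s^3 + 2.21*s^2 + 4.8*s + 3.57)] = (0.1575*s^4 - 0.364*s^3 - 0.3167*s^2 + 9.384*s + 15.5364)/(0.1225*s^6 + 1.547*s^5 + 8.2441*s^4 + 23.715*s^3 + 38.8194*s^2 + 34.272*s + 12.7449)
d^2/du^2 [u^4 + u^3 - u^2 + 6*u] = 12*u^2 + 6*u - 2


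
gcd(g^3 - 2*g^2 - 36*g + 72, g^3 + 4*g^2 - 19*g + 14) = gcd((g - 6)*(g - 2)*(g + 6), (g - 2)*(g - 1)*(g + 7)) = g - 2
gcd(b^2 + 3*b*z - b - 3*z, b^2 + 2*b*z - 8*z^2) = 1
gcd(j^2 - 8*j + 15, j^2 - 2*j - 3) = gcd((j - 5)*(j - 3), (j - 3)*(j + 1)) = j - 3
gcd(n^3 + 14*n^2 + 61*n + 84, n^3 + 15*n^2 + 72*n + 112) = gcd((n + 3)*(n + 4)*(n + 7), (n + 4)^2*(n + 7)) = n^2 + 11*n + 28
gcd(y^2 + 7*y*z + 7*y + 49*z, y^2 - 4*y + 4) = 1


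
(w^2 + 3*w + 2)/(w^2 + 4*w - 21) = (w^2 + 3*w + 2)/(w^2 + 4*w - 21)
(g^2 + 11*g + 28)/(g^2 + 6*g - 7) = (g + 4)/(g - 1)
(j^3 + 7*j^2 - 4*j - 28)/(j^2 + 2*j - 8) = (j^2 + 9*j + 14)/(j + 4)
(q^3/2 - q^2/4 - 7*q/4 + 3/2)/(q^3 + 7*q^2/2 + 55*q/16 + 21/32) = 8*(2*q^3 - q^2 - 7*q + 6)/(32*q^3 + 112*q^2 + 110*q + 21)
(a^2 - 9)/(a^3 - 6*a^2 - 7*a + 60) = (a - 3)/(a^2 - 9*a + 20)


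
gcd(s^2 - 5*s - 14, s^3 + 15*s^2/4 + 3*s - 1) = s + 2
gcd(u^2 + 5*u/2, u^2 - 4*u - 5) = 1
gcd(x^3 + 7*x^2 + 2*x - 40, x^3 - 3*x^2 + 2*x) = x - 2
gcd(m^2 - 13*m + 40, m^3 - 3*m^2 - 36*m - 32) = m - 8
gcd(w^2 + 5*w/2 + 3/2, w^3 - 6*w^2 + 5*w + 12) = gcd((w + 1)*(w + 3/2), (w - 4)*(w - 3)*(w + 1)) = w + 1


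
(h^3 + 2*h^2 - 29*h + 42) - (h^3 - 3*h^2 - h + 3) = 5*h^2 - 28*h + 39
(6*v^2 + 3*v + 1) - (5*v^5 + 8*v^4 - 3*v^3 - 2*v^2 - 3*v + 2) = -5*v^5 - 8*v^4 + 3*v^3 + 8*v^2 + 6*v - 1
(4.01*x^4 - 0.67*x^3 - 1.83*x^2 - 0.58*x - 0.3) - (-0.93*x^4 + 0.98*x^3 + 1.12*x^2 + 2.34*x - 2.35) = 4.94*x^4 - 1.65*x^3 - 2.95*x^2 - 2.92*x + 2.05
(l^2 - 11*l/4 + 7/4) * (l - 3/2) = l^3 - 17*l^2/4 + 47*l/8 - 21/8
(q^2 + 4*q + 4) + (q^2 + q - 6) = 2*q^2 + 5*q - 2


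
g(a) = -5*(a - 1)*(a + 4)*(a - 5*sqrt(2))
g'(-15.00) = -3859.59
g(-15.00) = 19422.54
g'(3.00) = 113.20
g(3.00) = 284.97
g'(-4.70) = -396.62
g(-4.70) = 234.83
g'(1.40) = 153.66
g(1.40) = 61.25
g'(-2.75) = -99.33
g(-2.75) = -230.18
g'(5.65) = -122.76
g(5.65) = 318.83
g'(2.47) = 135.11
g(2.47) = 218.80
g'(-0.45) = 104.71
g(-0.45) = -193.57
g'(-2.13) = -28.70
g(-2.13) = -269.27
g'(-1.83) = 1.33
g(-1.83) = -273.31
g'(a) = -5*(a - 1)*(a + 4) - 5*(a - 1)*(a - 5*sqrt(2)) - 5*(a + 4)*(a - 5*sqrt(2)) = -15*a^2 - 30*a + 50*sqrt(2)*a + 20 + 75*sqrt(2)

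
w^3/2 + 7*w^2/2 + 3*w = w*(w/2 + 1/2)*(w + 6)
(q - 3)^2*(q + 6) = q^3 - 27*q + 54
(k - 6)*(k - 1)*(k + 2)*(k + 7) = k^4 + 2*k^3 - 43*k^2 - 44*k + 84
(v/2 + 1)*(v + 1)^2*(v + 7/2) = v^4/2 + 15*v^3/4 + 19*v^2/2 + 39*v/4 + 7/2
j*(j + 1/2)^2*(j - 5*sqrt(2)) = j^4 - 5*sqrt(2)*j^3 + j^3 - 5*sqrt(2)*j^2 + j^2/4 - 5*sqrt(2)*j/4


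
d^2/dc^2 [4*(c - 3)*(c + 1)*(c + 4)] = 24*c + 16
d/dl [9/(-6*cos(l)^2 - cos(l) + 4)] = -9*(12*cos(l) + 1)*sin(l)/(6*cos(l)^2 + cos(l) - 4)^2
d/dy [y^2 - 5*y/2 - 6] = 2*y - 5/2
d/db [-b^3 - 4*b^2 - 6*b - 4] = -3*b^2 - 8*b - 6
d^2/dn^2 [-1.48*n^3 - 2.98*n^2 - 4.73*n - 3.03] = -8.88*n - 5.96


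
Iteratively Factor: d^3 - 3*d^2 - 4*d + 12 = (d - 2)*(d^2 - d - 6) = (d - 3)*(d - 2)*(d + 2)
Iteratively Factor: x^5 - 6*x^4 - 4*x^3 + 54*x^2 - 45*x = (x - 3)*(x^4 - 3*x^3 - 13*x^2 + 15*x) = x*(x - 3)*(x^3 - 3*x^2 - 13*x + 15) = x*(x - 3)*(x - 1)*(x^2 - 2*x - 15) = x*(x - 5)*(x - 3)*(x - 1)*(x + 3)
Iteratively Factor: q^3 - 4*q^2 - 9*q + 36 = (q - 4)*(q^2 - 9) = (q - 4)*(q - 3)*(q + 3)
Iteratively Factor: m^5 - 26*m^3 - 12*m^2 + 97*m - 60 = (m - 1)*(m^4 + m^3 - 25*m^2 - 37*m + 60) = (m - 1)*(m + 4)*(m^3 - 3*m^2 - 13*m + 15) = (m - 5)*(m - 1)*(m + 4)*(m^2 + 2*m - 3) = (m - 5)*(m - 1)*(m + 3)*(m + 4)*(m - 1)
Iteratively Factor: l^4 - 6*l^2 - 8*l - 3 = (l + 1)*(l^3 - l^2 - 5*l - 3) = (l + 1)^2*(l^2 - 2*l - 3) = (l - 3)*(l + 1)^2*(l + 1)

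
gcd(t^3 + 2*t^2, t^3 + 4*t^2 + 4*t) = t^2 + 2*t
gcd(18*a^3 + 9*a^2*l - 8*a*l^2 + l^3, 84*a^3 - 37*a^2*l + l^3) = 3*a - l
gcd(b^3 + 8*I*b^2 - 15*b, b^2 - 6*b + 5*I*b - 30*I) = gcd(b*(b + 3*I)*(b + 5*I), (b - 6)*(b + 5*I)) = b + 5*I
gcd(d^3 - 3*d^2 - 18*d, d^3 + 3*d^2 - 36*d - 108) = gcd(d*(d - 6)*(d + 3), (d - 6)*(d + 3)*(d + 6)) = d^2 - 3*d - 18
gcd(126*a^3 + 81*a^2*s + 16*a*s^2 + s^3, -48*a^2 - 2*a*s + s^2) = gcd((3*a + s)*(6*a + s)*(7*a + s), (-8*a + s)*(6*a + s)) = 6*a + s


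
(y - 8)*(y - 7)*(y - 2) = y^3 - 17*y^2 + 86*y - 112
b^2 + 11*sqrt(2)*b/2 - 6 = (b - sqrt(2)/2)*(b + 6*sqrt(2))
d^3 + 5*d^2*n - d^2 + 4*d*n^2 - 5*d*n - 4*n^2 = (d - 1)*(d + n)*(d + 4*n)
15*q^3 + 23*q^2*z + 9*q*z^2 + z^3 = (q + z)*(3*q + z)*(5*q + z)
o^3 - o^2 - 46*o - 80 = (o - 8)*(o + 2)*(o + 5)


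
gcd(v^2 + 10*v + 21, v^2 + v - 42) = v + 7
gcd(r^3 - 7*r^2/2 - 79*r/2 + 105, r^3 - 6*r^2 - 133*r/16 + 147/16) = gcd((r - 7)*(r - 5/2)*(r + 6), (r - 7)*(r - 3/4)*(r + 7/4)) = r - 7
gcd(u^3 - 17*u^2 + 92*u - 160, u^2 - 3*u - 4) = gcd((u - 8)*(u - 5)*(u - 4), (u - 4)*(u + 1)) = u - 4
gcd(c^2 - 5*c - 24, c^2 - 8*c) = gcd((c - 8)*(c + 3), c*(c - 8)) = c - 8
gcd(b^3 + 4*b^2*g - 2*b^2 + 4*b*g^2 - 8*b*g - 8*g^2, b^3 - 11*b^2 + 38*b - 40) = b - 2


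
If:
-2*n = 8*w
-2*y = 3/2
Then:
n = -4*w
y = -3/4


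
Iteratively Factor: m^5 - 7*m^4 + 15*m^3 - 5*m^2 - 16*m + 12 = (m - 3)*(m^4 - 4*m^3 + 3*m^2 + 4*m - 4) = (m - 3)*(m - 2)*(m^3 - 2*m^2 - m + 2) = (m - 3)*(m - 2)^2*(m^2 - 1) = (m - 3)*(m - 2)^2*(m - 1)*(m + 1)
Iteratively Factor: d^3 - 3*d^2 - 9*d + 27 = (d - 3)*(d^2 - 9) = (d - 3)*(d + 3)*(d - 3)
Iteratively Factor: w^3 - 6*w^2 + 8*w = (w)*(w^2 - 6*w + 8) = w*(w - 2)*(w - 4)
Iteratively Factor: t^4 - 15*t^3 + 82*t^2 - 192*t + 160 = (t - 5)*(t^3 - 10*t^2 + 32*t - 32) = (t - 5)*(t - 4)*(t^2 - 6*t + 8) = (t - 5)*(t - 4)*(t - 2)*(t - 4)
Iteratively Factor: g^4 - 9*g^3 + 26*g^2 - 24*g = (g - 3)*(g^3 - 6*g^2 + 8*g) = (g - 4)*(g - 3)*(g^2 - 2*g) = g*(g - 4)*(g - 3)*(g - 2)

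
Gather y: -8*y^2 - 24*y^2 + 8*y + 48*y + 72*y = -32*y^2 + 128*y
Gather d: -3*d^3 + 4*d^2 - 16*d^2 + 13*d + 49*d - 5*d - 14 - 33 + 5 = -3*d^3 - 12*d^2 + 57*d - 42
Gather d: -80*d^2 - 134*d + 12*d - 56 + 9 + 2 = -80*d^2 - 122*d - 45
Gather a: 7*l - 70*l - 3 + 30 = 27 - 63*l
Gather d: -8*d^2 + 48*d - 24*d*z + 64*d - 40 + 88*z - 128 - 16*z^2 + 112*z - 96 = -8*d^2 + d*(112 - 24*z) - 16*z^2 + 200*z - 264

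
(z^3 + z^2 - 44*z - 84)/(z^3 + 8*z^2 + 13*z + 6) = (z^2 - 5*z - 14)/(z^2 + 2*z + 1)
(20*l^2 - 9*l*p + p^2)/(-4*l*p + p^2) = (-5*l + p)/p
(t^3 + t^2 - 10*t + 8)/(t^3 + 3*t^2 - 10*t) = (t^2 + 3*t - 4)/(t*(t + 5))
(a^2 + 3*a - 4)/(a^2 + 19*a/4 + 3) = 4*(a - 1)/(4*a + 3)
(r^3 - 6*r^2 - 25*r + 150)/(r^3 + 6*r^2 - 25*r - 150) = (r - 6)/(r + 6)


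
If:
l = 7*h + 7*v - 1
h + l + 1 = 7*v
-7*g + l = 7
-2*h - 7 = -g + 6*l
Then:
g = -49/41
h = 0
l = -56/41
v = -15/287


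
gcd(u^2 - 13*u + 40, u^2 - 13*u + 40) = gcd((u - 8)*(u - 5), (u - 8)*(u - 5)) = u^2 - 13*u + 40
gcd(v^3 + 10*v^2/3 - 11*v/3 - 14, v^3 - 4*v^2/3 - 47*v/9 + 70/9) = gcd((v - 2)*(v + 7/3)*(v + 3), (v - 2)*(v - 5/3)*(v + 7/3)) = v^2 + v/3 - 14/3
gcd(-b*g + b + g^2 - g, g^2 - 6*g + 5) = g - 1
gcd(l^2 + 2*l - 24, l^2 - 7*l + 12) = l - 4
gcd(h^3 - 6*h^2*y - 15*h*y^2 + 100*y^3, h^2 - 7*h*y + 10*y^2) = -h + 5*y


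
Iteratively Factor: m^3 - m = (m)*(m^2 - 1) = m*(m + 1)*(m - 1)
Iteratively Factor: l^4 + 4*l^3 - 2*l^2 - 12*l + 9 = (l + 3)*(l^3 + l^2 - 5*l + 3) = (l + 3)^2*(l^2 - 2*l + 1) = (l - 1)*(l + 3)^2*(l - 1)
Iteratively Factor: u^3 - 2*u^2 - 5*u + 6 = (u - 3)*(u^2 + u - 2) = (u - 3)*(u - 1)*(u + 2)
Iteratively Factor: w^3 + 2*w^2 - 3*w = (w)*(w^2 + 2*w - 3) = w*(w + 3)*(w - 1)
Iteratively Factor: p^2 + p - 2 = (p - 1)*(p + 2)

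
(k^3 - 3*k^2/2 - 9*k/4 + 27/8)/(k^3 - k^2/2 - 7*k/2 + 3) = (k^2 - 9/4)/(k^2 + k - 2)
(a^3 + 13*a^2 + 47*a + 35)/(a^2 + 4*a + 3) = (a^2 + 12*a + 35)/(a + 3)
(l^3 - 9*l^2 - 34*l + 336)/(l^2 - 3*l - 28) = (l^2 - 2*l - 48)/(l + 4)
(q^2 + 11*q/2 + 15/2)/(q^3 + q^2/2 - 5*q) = (q + 3)/(q*(q - 2))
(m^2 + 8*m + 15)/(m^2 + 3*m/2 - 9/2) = 2*(m + 5)/(2*m - 3)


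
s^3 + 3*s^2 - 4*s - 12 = (s - 2)*(s + 2)*(s + 3)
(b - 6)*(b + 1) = b^2 - 5*b - 6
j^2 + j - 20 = (j - 4)*(j + 5)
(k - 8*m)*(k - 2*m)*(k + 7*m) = k^3 - 3*k^2*m - 54*k*m^2 + 112*m^3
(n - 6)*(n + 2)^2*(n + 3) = n^4 + n^3 - 26*n^2 - 84*n - 72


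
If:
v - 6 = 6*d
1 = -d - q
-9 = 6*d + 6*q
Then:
No Solution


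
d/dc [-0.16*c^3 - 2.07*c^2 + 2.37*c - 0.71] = -0.48*c^2 - 4.14*c + 2.37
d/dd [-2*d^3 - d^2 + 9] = 2*d*(-3*d - 1)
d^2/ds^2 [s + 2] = 0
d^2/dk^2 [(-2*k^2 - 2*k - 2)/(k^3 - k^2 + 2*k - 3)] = 4*(-k^6 - 3*k^5 + 3*k^4 - 14*k^3 - 18*k^2 + 6*k - 16)/(k^9 - 3*k^8 + 9*k^7 - 22*k^6 + 36*k^5 - 57*k^4 + 71*k^3 - 63*k^2 + 54*k - 27)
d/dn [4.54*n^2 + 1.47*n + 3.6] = 9.08*n + 1.47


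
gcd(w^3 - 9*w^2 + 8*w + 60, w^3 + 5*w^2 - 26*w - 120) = w - 5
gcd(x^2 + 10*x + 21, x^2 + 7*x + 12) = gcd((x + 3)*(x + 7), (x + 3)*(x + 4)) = x + 3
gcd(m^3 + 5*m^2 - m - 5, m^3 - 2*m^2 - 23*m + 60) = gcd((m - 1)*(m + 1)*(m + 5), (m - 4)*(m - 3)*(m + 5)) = m + 5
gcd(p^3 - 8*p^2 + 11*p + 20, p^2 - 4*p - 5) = p^2 - 4*p - 5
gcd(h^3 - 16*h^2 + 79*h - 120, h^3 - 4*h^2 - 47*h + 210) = h - 5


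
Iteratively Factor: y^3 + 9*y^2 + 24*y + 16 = (y + 4)*(y^2 + 5*y + 4) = (y + 1)*(y + 4)*(y + 4)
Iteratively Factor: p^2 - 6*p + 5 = (p - 1)*(p - 5)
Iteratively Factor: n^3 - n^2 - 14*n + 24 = (n - 2)*(n^2 + n - 12) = (n - 3)*(n - 2)*(n + 4)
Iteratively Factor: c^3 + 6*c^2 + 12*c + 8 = (c + 2)*(c^2 + 4*c + 4) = (c + 2)^2*(c + 2)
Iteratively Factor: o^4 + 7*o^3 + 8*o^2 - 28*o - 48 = (o + 2)*(o^3 + 5*o^2 - 2*o - 24) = (o + 2)*(o + 4)*(o^2 + o - 6) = (o - 2)*(o + 2)*(o + 4)*(o + 3)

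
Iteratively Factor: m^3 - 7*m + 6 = (m + 3)*(m^2 - 3*m + 2) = (m - 2)*(m + 3)*(m - 1)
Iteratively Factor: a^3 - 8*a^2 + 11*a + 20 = (a - 4)*(a^2 - 4*a - 5) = (a - 5)*(a - 4)*(a + 1)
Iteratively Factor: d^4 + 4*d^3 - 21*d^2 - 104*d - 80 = (d - 5)*(d^3 + 9*d^2 + 24*d + 16) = (d - 5)*(d + 4)*(d^2 + 5*d + 4) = (d - 5)*(d + 4)^2*(d + 1)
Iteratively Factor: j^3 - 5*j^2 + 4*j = (j - 4)*(j^2 - j) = j*(j - 4)*(j - 1)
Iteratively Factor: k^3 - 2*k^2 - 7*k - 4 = (k + 1)*(k^2 - 3*k - 4) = (k + 1)^2*(k - 4)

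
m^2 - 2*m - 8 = (m - 4)*(m + 2)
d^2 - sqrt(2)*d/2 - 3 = (d - 3*sqrt(2)/2)*(d + sqrt(2))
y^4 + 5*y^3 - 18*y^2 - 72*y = y*(y - 4)*(y + 3)*(y + 6)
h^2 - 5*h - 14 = (h - 7)*(h + 2)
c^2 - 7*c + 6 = (c - 6)*(c - 1)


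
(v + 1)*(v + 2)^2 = v^3 + 5*v^2 + 8*v + 4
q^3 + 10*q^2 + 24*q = q*(q + 4)*(q + 6)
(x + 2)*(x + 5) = x^2 + 7*x + 10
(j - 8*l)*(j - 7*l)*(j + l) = j^3 - 14*j^2*l + 41*j*l^2 + 56*l^3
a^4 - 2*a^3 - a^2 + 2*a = a*(a - 2)*(a - 1)*(a + 1)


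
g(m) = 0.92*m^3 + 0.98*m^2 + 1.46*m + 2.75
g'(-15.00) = 593.06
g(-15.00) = -2903.65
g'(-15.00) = 593.06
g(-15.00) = -2903.65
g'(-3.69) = 31.81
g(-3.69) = -35.52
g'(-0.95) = 2.09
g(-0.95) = 1.46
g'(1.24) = 8.13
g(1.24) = 7.82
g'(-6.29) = 98.33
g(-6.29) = -196.61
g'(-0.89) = 1.90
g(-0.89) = 1.58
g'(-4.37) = 45.60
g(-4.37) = -61.69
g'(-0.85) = 1.79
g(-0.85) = 1.65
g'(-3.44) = 27.38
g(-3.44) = -28.13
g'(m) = 2.76*m^2 + 1.96*m + 1.46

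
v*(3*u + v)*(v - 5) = 3*u*v^2 - 15*u*v + v^3 - 5*v^2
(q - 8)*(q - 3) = q^2 - 11*q + 24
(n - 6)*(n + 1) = n^2 - 5*n - 6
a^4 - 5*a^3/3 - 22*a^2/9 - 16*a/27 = a*(a - 8/3)*(a + 1/3)*(a + 2/3)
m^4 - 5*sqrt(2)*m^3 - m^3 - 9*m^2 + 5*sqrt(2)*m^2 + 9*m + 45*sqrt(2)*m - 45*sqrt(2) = (m - 3)*(m - 1)*(m + 3)*(m - 5*sqrt(2))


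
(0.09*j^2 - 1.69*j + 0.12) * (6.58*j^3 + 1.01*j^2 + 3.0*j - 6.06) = 0.5922*j^5 - 11.0293*j^4 - 0.6473*j^3 - 5.4942*j^2 + 10.6014*j - 0.7272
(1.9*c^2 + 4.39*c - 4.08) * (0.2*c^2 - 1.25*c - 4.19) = 0.38*c^4 - 1.497*c^3 - 14.2645*c^2 - 13.2941*c + 17.0952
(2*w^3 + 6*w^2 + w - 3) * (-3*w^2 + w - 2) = -6*w^5 - 16*w^4 - w^3 - 2*w^2 - 5*w + 6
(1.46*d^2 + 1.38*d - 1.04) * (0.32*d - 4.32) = 0.4672*d^3 - 5.8656*d^2 - 6.2944*d + 4.4928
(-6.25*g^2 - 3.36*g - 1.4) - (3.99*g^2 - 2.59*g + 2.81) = -10.24*g^2 - 0.77*g - 4.21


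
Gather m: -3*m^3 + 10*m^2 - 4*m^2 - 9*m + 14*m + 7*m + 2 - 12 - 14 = -3*m^3 + 6*m^2 + 12*m - 24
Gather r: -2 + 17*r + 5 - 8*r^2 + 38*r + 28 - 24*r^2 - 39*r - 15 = -32*r^2 + 16*r + 16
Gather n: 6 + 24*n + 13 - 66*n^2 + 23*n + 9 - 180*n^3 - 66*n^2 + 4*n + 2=-180*n^3 - 132*n^2 + 51*n + 30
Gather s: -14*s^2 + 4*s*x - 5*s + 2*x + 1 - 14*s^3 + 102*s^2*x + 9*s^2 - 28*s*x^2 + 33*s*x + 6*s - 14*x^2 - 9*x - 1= -14*s^3 + s^2*(102*x - 5) + s*(-28*x^2 + 37*x + 1) - 14*x^2 - 7*x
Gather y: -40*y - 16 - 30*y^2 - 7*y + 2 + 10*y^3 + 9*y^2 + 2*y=10*y^3 - 21*y^2 - 45*y - 14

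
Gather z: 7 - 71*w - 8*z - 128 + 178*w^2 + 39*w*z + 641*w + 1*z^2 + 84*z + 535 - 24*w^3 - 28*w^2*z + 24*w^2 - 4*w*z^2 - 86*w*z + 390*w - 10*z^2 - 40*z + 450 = -24*w^3 + 202*w^2 + 960*w + z^2*(-4*w - 9) + z*(-28*w^2 - 47*w + 36) + 864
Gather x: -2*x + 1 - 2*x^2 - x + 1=-2*x^2 - 3*x + 2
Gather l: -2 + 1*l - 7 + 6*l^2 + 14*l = 6*l^2 + 15*l - 9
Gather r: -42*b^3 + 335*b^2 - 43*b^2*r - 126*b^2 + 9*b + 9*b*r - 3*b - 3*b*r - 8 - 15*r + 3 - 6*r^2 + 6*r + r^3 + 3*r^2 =-42*b^3 + 209*b^2 + 6*b + r^3 - 3*r^2 + r*(-43*b^2 + 6*b - 9) - 5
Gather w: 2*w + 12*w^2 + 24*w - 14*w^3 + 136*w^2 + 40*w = -14*w^3 + 148*w^2 + 66*w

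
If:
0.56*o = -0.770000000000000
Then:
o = -1.38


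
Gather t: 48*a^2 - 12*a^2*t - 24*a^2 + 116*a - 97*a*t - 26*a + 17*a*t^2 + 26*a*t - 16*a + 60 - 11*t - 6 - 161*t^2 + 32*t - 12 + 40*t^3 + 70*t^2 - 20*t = 24*a^2 + 74*a + 40*t^3 + t^2*(17*a - 91) + t*(-12*a^2 - 71*a + 1) + 42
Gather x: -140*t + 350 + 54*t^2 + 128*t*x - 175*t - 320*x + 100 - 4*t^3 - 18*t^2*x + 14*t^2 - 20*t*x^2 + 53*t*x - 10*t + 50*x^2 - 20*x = -4*t^3 + 68*t^2 - 325*t + x^2*(50 - 20*t) + x*(-18*t^2 + 181*t - 340) + 450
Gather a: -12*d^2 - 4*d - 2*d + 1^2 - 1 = -12*d^2 - 6*d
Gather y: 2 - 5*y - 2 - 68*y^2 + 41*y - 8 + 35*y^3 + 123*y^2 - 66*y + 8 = 35*y^3 + 55*y^2 - 30*y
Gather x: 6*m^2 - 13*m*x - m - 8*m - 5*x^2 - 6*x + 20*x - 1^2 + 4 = 6*m^2 - 9*m - 5*x^2 + x*(14 - 13*m) + 3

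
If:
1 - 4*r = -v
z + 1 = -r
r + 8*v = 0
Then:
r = 8/33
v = -1/33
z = -41/33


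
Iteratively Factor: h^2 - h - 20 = (h - 5)*(h + 4)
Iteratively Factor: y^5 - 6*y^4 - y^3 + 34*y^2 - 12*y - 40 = (y - 2)*(y^4 - 4*y^3 - 9*y^2 + 16*y + 20) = (y - 5)*(y - 2)*(y^3 + y^2 - 4*y - 4) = (y - 5)*(y - 2)^2*(y^2 + 3*y + 2) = (y - 5)*(y - 2)^2*(y + 1)*(y + 2)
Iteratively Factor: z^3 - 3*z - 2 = (z + 1)*(z^2 - z - 2) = (z - 2)*(z + 1)*(z + 1)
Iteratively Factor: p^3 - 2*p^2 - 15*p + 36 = (p + 4)*(p^2 - 6*p + 9) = (p - 3)*(p + 4)*(p - 3)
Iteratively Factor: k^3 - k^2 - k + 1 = (k - 1)*(k^2 - 1) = (k - 1)*(k + 1)*(k - 1)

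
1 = 1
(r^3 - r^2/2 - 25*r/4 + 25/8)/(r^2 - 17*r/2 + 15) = (r^2 + 2*r - 5/4)/(r - 6)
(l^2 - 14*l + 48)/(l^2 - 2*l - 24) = (l - 8)/(l + 4)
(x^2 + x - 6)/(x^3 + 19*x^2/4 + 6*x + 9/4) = 4*(x - 2)/(4*x^2 + 7*x + 3)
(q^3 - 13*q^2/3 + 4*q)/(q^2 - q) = (q^2 - 13*q/3 + 4)/(q - 1)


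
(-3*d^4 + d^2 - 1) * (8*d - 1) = -24*d^5 + 3*d^4 + 8*d^3 - d^2 - 8*d + 1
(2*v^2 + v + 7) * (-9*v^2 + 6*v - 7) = -18*v^4 + 3*v^3 - 71*v^2 + 35*v - 49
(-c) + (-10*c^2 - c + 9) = -10*c^2 - 2*c + 9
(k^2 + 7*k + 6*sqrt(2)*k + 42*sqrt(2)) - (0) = k^2 + 7*k + 6*sqrt(2)*k + 42*sqrt(2)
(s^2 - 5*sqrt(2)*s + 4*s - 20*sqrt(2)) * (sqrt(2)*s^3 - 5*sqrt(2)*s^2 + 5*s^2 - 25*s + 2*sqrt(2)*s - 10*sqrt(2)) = sqrt(2)*s^5 - 5*s^4 - sqrt(2)*s^4 - 43*sqrt(2)*s^3 + 5*s^3 + 23*sqrt(2)*s^2 + 80*s^2 + 20*s + 460*sqrt(2)*s + 400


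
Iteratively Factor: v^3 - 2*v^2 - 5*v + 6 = (v + 2)*(v^2 - 4*v + 3) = (v - 3)*(v + 2)*(v - 1)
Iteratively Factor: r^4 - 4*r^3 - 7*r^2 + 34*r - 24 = (r - 4)*(r^3 - 7*r + 6) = (r - 4)*(r + 3)*(r^2 - 3*r + 2) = (r - 4)*(r - 1)*(r + 3)*(r - 2)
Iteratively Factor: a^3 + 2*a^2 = (a)*(a^2 + 2*a) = a^2*(a + 2)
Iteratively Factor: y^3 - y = (y + 1)*(y^2 - y) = (y - 1)*(y + 1)*(y)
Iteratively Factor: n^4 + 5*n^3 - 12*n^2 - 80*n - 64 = (n + 1)*(n^3 + 4*n^2 - 16*n - 64) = (n - 4)*(n + 1)*(n^2 + 8*n + 16) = (n - 4)*(n + 1)*(n + 4)*(n + 4)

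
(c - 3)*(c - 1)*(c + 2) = c^3 - 2*c^2 - 5*c + 6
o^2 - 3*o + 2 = (o - 2)*(o - 1)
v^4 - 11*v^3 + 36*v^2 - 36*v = v*(v - 6)*(v - 3)*(v - 2)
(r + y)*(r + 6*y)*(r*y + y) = r^3*y + 7*r^2*y^2 + r^2*y + 6*r*y^3 + 7*r*y^2 + 6*y^3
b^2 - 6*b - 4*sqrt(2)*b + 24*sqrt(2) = (b - 6)*(b - 4*sqrt(2))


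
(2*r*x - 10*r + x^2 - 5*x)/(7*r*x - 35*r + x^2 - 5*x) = (2*r + x)/(7*r + x)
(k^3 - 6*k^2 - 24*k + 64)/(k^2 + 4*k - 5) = (k^3 - 6*k^2 - 24*k + 64)/(k^2 + 4*k - 5)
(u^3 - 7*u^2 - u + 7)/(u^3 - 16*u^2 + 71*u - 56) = (u + 1)/(u - 8)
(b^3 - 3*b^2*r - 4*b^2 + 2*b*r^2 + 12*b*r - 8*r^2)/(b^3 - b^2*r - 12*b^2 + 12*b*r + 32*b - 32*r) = (b - 2*r)/(b - 8)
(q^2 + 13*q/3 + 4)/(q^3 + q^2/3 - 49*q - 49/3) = (3*q^2 + 13*q + 12)/(3*q^3 + q^2 - 147*q - 49)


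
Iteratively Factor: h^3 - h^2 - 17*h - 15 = (h + 3)*(h^2 - 4*h - 5) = (h + 1)*(h + 3)*(h - 5)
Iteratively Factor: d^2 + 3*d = (d + 3)*(d)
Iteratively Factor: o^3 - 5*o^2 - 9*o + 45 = (o + 3)*(o^2 - 8*o + 15) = (o - 3)*(o + 3)*(o - 5)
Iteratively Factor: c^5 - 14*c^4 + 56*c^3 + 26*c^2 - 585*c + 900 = (c - 4)*(c^4 - 10*c^3 + 16*c^2 + 90*c - 225) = (c - 5)*(c - 4)*(c^3 - 5*c^2 - 9*c + 45) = (c - 5)*(c - 4)*(c - 3)*(c^2 - 2*c - 15) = (c - 5)^2*(c - 4)*(c - 3)*(c + 3)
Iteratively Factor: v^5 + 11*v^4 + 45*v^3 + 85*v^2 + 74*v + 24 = (v + 1)*(v^4 + 10*v^3 + 35*v^2 + 50*v + 24) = (v + 1)*(v + 2)*(v^3 + 8*v^2 + 19*v + 12) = (v + 1)^2*(v + 2)*(v^2 + 7*v + 12) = (v + 1)^2*(v + 2)*(v + 3)*(v + 4)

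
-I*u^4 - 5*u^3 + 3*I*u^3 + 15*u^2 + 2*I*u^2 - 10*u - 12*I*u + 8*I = (u - 2)*(u - 4*I)*(u - I)*(-I*u + I)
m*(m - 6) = m^2 - 6*m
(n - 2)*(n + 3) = n^2 + n - 6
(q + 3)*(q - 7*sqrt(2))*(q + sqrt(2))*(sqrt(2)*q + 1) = sqrt(2)*q^4 - 11*q^3 + 3*sqrt(2)*q^3 - 33*q^2 - 20*sqrt(2)*q^2 - 60*sqrt(2)*q - 14*q - 42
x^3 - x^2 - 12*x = x*(x - 4)*(x + 3)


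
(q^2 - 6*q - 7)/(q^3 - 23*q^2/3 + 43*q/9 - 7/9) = 9*(q + 1)/(9*q^2 - 6*q + 1)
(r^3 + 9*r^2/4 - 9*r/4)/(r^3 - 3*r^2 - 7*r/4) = (-4*r^2 - 9*r + 9)/(-4*r^2 + 12*r + 7)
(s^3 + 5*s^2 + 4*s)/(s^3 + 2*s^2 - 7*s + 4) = s*(s + 1)/(s^2 - 2*s + 1)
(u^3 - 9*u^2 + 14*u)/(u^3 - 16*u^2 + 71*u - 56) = u*(u - 2)/(u^2 - 9*u + 8)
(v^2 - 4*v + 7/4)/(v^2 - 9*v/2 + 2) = (v - 7/2)/(v - 4)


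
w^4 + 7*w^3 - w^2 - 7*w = w*(w - 1)*(w + 1)*(w + 7)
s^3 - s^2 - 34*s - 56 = (s - 7)*(s + 2)*(s + 4)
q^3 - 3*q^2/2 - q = q*(q - 2)*(q + 1/2)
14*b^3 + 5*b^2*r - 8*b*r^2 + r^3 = (-7*b + r)*(-2*b + r)*(b + r)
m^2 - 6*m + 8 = (m - 4)*(m - 2)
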